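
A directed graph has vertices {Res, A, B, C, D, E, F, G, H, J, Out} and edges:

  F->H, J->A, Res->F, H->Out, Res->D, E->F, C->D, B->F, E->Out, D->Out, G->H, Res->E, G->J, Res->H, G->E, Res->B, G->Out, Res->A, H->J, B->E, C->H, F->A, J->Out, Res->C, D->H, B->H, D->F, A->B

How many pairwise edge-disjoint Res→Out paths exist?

Assign every edge capacity 1; by Menger, the answer equals the max flow.
Path Res→D→Out (+1); total 1.
Path Res→E→Out (+1); total 2.
Path Res→H→Out (+1); total 3.
Path Res→B→H→J→Out (+1); total 4.
No residual Res→Out path; max flow = 4.
Certifying cut of size 4: {D→Out, E→Out, H→J, H→Out}.

4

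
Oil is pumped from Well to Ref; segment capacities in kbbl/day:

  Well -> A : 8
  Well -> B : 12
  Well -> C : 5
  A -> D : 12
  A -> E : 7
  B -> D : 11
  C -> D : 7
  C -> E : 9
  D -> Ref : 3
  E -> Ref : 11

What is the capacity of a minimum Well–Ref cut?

14

Augment Well→A→D→Ref: bottleneck 3, flow now 3.
Augment Well→A→E→Ref: bottleneck 5, flow now 8.
Augment Well→C→E→Ref: bottleneck 5, flow now 13.
Augment Well→B→D→A→E→Ref: bottleneck 1, flow now 14. (uses reverse residual edge)
No augmenting path remains; maximum flow = 14.
By max-flow min-cut, the minimum cut capacity equals the max flow.
In the residual graph, reachable from Well: {Well, A, B, C, D, E}.
Min-cut edges: D→Ref (3), E→Ref (11); capacity 3 + 11 = 14.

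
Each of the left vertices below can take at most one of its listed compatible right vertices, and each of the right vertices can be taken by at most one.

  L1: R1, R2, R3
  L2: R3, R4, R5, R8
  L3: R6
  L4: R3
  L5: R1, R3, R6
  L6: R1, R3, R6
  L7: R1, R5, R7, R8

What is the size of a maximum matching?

6

Unit-capacity flow: source→left, listed edges, right→sink; max matching = max flow.
Augmenting path L1→R1 (+1); matched 1.
Augmenting path L2→R3 (+1); matched 2.
Augmenting path L3→R6 (+1); matched 3.
Augmenting path L7→R5 (+1); matched 4.
Augmenting path L4→R3→L2→R4 (+1); matched 5.
Augmenting path L5→R1→L1→R2 (+1); matched 6.
No augmenting path remains; maximum matching = 6.
König certificate: {L1, L2, L7, R1, R3, R6} is a vertex cover of size 6 (every listed pair touches it), so no matching can be larger.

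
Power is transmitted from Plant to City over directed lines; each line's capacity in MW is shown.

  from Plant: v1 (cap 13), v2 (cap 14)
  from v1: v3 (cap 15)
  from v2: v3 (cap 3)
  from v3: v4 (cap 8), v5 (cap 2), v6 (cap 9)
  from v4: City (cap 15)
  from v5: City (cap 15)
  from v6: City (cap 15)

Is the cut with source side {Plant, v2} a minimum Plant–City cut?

Given cut capacity: 13 + 3 = 16.
Augment Plant→v1→v3→v4→City: bottleneck 8, flow now 8.
Augment Plant→v1→v3→v5→City: bottleneck 2, flow now 10.
Augment Plant→v1→v3→v6→City: bottleneck 3, flow now 13.
Augment Plant→v2→v3→v6→City: bottleneck 3, flow now 16.
No augmenting path remains; maximum flow = 16.
Cut capacity 16 equals the max flow, so it is a minimum cut.

Yes — it is a minimum cut (capacity 16).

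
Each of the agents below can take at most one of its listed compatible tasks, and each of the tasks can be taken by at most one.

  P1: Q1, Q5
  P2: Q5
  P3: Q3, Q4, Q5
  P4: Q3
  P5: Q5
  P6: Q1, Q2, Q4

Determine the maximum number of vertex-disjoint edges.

Unit-capacity flow: source→left, listed edges, right→sink; max matching = max flow.
Augmenting path P1→Q1 (+1); matched 1.
Augmenting path P2→Q5 (+1); matched 2.
Augmenting path P3→Q3 (+1); matched 3.
Augmenting path P6→Q2 (+1); matched 4.
Augmenting path P4→Q3→P3→Q4 (+1); matched 5.
No augmenting path remains; maximum matching = 5.
König certificate: {P1, P3, P4, P6, Q5} is a vertex cover of size 5 (every listed pair touches it), so no matching can be larger.

5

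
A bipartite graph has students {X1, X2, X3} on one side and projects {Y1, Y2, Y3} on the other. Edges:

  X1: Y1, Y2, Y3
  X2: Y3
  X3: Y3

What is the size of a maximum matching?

2

Unit-capacity flow: source→left, listed edges, right→sink; max matching = max flow.
Augmenting path X1→Y1 (+1); matched 1.
Augmenting path X2→Y3 (+1); matched 2.
No augmenting path remains; maximum matching = 2.
König certificate: {X1, Y3} is a vertex cover of size 2 (every listed pair touches it), so no matching can be larger.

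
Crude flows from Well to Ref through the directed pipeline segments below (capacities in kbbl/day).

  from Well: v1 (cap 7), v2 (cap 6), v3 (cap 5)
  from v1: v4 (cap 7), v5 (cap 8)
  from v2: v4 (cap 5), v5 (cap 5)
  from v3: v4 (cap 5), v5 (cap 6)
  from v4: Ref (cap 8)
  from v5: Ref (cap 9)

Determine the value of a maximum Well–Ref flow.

Augment Well→v1→v4→Ref: bottleneck 7, flow now 7.
Augment Well→v2→v4→Ref: bottleneck 1, flow now 8.
Augment Well→v2→v5→Ref: bottleneck 5, flow now 13.
Augment Well→v3→v5→Ref: bottleneck 4, flow now 17.
No augmenting path remains; maximum flow = 17.
In the residual graph, reachable from Well: {Well, v1, v2, v3, v4, v5}.
Min-cut edges: v4→Ref (8), v5→Ref (9); capacity 8 + 9 = 17.
This cut is saturated, so no flow can exceed 17.

17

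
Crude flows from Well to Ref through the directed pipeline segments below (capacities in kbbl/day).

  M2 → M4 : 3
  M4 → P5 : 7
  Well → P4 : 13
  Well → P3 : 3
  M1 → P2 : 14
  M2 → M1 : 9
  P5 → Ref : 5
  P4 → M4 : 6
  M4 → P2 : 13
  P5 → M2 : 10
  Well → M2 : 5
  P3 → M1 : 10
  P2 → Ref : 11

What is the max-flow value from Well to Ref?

Augment Well→M2→M1→P2→Ref: bottleneck 5, flow now 5.
Augment Well→P3→M1→P2→Ref: bottleneck 3, flow now 8.
Augment Well→P4→M4→P2→Ref: bottleneck 3, flow now 11.
Augment Well→P4→M4→P5→Ref: bottleneck 3, flow now 14.
No augmenting path remains; maximum flow = 14.
In the residual graph, reachable from Well: {Well, P4}.
Min-cut edges: Well→M2 (5), Well→P3 (3), P4→M4 (6); capacity 5 + 3 + 6 = 14.
This cut is saturated, so no flow can exceed 14.

14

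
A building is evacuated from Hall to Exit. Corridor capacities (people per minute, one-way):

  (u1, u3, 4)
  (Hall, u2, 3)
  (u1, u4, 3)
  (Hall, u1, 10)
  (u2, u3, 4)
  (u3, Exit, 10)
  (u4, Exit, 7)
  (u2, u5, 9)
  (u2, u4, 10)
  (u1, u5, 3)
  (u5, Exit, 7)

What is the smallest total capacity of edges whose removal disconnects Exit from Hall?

Augment Hall→u1→u3→Exit: bottleneck 4, flow now 4.
Augment Hall→u1→u4→Exit: bottleneck 3, flow now 7.
Augment Hall→u1→u5→Exit: bottleneck 3, flow now 10.
Augment Hall→u2→u3→Exit: bottleneck 3, flow now 13.
No augmenting path remains; maximum flow = 13.
By max-flow min-cut, the minimum cut capacity equals the max flow.
In the residual graph, reachable from Hall: {Hall}.
Min-cut edges: Hall→u1 (10), Hall→u2 (3); capacity 10 + 3 = 13.

13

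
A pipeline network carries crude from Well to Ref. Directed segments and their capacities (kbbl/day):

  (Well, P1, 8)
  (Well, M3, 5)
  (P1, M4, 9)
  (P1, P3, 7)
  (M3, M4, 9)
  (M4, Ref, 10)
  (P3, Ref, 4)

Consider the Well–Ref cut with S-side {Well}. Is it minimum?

Yes — it is a minimum cut (capacity 13).

Given cut capacity: 8 + 5 = 13.
Augment Well→P1→M4→Ref: bottleneck 8, flow now 8.
Augment Well→M3→M4→Ref: bottleneck 2, flow now 10.
Augment Well→M3→M4→P1→P3→Ref: bottleneck 3, flow now 13. (uses reverse residual edge)
No augmenting path remains; maximum flow = 13.
Cut capacity 13 equals the max flow, so it is a minimum cut.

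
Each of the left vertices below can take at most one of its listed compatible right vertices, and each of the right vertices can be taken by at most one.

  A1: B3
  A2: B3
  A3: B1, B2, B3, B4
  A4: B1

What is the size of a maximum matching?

3

Unit-capacity flow: source→left, listed edges, right→sink; max matching = max flow.
Augmenting path A1→B3 (+1); matched 1.
Augmenting path A3→B1 (+1); matched 2.
Augmenting path A4→B1→A3→B2 (+1); matched 3.
No augmenting path remains; maximum matching = 3.
König certificate: {A3, A4, B3} is a vertex cover of size 3 (every listed pair touches it), so no matching can be larger.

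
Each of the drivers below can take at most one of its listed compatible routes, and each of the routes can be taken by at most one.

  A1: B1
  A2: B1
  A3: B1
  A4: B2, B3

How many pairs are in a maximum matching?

Unit-capacity flow: source→left, listed edges, right→sink; max matching = max flow.
Augmenting path A1→B1 (+1); matched 1.
Augmenting path A4→B2 (+1); matched 2.
No augmenting path remains; maximum matching = 2.
König certificate: {A4, B1} is a vertex cover of size 2 (every listed pair touches it), so no matching can be larger.

2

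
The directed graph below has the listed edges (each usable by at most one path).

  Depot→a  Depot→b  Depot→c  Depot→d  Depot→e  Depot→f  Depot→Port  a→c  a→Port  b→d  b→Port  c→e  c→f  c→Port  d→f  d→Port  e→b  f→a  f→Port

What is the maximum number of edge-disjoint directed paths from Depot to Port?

Assign every edge capacity 1; by Menger, the answer equals the max flow.
Path Depot→Port (+1); total 1.
Path Depot→a→Port (+1); total 2.
Path Depot→b→Port (+1); total 3.
Path Depot→c→Port (+1); total 4.
Path Depot→d→Port (+1); total 5.
Path Depot→f→Port (+1); total 6.
No residual Depot→Port path; max flow = 6.
Certifying cut of size 6: {Depot→Port, a→Port, b→Port, c→Port, d→Port, f→Port}.

6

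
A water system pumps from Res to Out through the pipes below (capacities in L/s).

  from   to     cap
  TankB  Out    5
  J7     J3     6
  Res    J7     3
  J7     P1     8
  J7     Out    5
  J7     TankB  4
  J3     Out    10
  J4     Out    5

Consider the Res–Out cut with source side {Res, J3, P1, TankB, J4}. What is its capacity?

23

Edges leaving {Res, J3, P1, TankB, J4}: Res→J7 (3), J3→Out (10), TankB→Out (5), J4→Out (5).
Cut capacity = 3 + 10 + 5 + 5 = 23.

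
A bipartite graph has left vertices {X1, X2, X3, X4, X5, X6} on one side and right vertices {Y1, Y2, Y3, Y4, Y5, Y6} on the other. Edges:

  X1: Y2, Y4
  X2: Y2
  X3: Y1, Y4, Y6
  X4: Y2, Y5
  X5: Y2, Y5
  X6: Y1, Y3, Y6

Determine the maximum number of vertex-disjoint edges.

Unit-capacity flow: source→left, listed edges, right→sink; max matching = max flow.
Augmenting path X1→Y2 (+1); matched 1.
Augmenting path X3→Y1 (+1); matched 2.
Augmenting path X4→Y5 (+1); matched 3.
Augmenting path X6→Y3 (+1); matched 4.
Augmenting path X2→Y2→X1→Y4 (+1); matched 5.
No augmenting path remains; maximum matching = 5.
König certificate: {X1, X3, X6, Y2, Y5} is a vertex cover of size 5 (every listed pair touches it), so no matching can be larger.

5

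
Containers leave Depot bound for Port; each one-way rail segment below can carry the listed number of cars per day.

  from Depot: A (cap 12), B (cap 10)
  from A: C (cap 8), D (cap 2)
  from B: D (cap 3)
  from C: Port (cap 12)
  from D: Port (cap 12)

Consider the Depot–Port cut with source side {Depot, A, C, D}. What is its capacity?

34

Edges leaving {Depot, A, C, D}: Depot→B (10), C→Port (12), D→Port (12).
Cut capacity = 10 + 12 + 12 = 34.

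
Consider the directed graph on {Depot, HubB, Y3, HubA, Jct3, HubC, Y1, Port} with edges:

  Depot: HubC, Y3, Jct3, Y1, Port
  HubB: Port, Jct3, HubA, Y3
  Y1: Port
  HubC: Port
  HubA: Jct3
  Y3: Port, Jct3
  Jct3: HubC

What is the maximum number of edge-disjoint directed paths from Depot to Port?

4

Assign every edge capacity 1; by Menger, the answer equals the max flow.
Path Depot→Port (+1); total 1.
Path Depot→Y3→Port (+1); total 2.
Path Depot→HubC→Port (+1); total 3.
Path Depot→Y1→Port (+1); total 4.
No residual Depot→Port path; max flow = 4.
Certifying cut of size 4: {Depot→Port, Depot→Y1, Depot→Y3, HubC→Port}.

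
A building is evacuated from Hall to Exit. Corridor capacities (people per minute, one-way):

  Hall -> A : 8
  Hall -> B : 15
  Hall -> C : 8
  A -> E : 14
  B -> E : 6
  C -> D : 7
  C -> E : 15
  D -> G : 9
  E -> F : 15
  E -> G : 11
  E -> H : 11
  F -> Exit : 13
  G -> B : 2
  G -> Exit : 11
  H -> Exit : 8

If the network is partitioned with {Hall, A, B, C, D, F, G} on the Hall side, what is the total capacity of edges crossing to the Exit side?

59

Edges leaving {Hall, A, B, C, D, F, G}: A→E (14), B→E (6), C→E (15), F→Exit (13), G→Exit (11).
Cut capacity = 14 + 6 + 15 + 13 + 11 = 59.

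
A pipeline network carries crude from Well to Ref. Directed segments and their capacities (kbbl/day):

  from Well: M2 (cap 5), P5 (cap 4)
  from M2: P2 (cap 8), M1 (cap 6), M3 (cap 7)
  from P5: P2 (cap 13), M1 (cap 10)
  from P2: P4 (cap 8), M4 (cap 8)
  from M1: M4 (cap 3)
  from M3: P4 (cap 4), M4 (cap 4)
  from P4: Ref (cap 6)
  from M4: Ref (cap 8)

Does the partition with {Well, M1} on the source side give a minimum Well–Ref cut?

No — its capacity is 12, but the minimum cut has capacity 9.

Given cut capacity: 5 + 4 + 3 = 12.
Augment Well→M2→P2→P4→Ref: bottleneck 5, flow now 5.
Augment Well→P5→P2→P4→Ref: bottleneck 1, flow now 6.
Augment Well→P5→P2→M4→Ref: bottleneck 3, flow now 9.
No augmenting path remains; maximum flow = 9.
In the residual graph, reachable from Well: {Well}.
Min-cut edges: Well→M2 (5), Well→P5 (4); capacity 5 + 4 = 9.
Cut capacity 12 exceeds the max flow 9, so it is not minimum.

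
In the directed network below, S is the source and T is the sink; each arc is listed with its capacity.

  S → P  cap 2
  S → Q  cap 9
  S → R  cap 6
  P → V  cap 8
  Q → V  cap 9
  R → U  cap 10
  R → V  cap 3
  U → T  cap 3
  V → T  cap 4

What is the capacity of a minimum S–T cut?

7

Augment S→P→V→T: bottleneck 2, flow now 2.
Augment S→Q→V→T: bottleneck 2, flow now 4.
Augment S→R→U→T: bottleneck 3, flow now 7.
No augmenting path remains; maximum flow = 7.
By max-flow min-cut, the minimum cut capacity equals the max flow.
In the residual graph, reachable from S: {S, P, Q, R, U, V}.
Min-cut edges: U→T (3), V→T (4); capacity 3 + 4 = 7.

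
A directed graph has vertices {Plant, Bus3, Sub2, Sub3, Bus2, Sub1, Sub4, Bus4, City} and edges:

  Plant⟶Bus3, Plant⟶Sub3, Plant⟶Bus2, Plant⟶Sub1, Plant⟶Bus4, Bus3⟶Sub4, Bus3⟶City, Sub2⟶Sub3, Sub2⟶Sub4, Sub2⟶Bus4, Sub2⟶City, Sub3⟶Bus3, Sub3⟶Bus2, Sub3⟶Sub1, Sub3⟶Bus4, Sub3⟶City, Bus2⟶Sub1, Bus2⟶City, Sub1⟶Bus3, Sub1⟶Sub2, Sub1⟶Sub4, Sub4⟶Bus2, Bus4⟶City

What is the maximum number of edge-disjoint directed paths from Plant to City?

5

Assign every edge capacity 1; by Menger, the answer equals the max flow.
Path Plant→Bus3→City (+1); total 1.
Path Plant→Sub3→City (+1); total 2.
Path Plant→Bus2→City (+1); total 3.
Path Plant→Bus4→City (+1); total 4.
Path Plant→Sub1→Sub2→City (+1); total 5.
No residual Plant→City path; max flow = 5.
Certifying cut of size 5: {Plant→Bus2, Plant→Bus3, Plant→Bus4, Plant→Sub1, Plant→Sub3}.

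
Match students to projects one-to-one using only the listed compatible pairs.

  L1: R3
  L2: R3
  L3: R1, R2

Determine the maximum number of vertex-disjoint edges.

2

Unit-capacity flow: source→left, listed edges, right→sink; max matching = max flow.
Augmenting path L1→R3 (+1); matched 1.
Augmenting path L3→R1 (+1); matched 2.
No augmenting path remains; maximum matching = 2.
König certificate: {L3, R3} is a vertex cover of size 2 (every listed pair touches it), so no matching can be larger.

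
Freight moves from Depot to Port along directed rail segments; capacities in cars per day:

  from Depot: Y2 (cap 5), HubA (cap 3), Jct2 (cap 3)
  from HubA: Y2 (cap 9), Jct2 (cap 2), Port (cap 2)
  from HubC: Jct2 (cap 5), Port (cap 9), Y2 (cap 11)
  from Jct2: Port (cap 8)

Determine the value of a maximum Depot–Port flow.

Augment Depot→HubA→Port: bottleneck 2, flow now 2.
Augment Depot→Jct2→Port: bottleneck 3, flow now 5.
Augment Depot→HubA→Jct2→Port: bottleneck 1, flow now 6.
No augmenting path remains; maximum flow = 6.
In the residual graph, reachable from Depot: {Depot, Y2}.
Min-cut edges: Depot→HubA (3), Depot→Jct2 (3); capacity 3 + 3 = 6.
This cut is saturated, so no flow can exceed 6.

6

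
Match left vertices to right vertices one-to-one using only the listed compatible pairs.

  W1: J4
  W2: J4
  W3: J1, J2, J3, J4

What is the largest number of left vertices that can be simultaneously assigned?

2

Unit-capacity flow: source→left, listed edges, right→sink; max matching = max flow.
Augmenting path W1→J4 (+1); matched 1.
Augmenting path W3→J1 (+1); matched 2.
No augmenting path remains; maximum matching = 2.
König certificate: {W3, J4} is a vertex cover of size 2 (every listed pair touches it), so no matching can be larger.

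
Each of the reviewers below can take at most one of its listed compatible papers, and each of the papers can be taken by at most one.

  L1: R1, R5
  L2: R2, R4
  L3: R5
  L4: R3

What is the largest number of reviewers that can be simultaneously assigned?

Unit-capacity flow: source→left, listed edges, right→sink; max matching = max flow.
Augmenting path L1→R1 (+1); matched 1.
Augmenting path L2→R2 (+1); matched 2.
Augmenting path L3→R5 (+1); matched 3.
Augmenting path L4→R3 (+1); matched 4.
No augmenting path remains; maximum matching = 4.
König certificate: {L1, L2, L3, L4} is a vertex cover of size 4 (every listed pair touches it), so no matching can be larger.

4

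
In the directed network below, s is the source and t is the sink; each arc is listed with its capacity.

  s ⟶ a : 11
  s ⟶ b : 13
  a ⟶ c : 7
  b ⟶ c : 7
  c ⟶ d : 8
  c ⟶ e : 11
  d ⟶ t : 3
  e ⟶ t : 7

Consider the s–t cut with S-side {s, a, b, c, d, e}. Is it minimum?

Yes — it is a minimum cut (capacity 10).

Given cut capacity: 3 + 7 = 10.
Augment s→a→c→d→t: bottleneck 3, flow now 3.
Augment s→a→c→e→t: bottleneck 4, flow now 7.
Augment s→b→c→e→t: bottleneck 3, flow now 10.
No augmenting path remains; maximum flow = 10.
Cut capacity 10 equals the max flow, so it is a minimum cut.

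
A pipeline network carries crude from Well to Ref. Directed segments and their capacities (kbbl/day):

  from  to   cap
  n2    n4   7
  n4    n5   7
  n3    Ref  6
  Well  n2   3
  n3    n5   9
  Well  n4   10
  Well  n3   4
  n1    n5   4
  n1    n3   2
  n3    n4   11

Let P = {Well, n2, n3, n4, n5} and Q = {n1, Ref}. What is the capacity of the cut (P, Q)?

Edges leaving {Well, n2, n3, n4, n5}: n3→Ref (6).
Cut capacity = 6 = 6.

6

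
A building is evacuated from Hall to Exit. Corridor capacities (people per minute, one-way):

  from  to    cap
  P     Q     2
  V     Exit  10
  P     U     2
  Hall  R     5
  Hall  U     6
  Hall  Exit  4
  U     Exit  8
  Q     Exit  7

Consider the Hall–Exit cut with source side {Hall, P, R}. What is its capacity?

Edges leaving {Hall, P, R}: Hall→U (6), Hall→Exit (4), P→Q (2), P→U (2).
Cut capacity = 6 + 4 + 2 + 2 = 14.

14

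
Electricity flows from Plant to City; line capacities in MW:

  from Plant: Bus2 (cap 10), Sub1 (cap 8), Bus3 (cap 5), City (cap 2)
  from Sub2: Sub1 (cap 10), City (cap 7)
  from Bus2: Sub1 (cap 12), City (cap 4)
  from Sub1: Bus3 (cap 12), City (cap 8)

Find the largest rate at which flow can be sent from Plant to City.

Augment Plant→City: bottleneck 2, flow now 2.
Augment Plant→Bus2→City: bottleneck 4, flow now 6.
Augment Plant→Sub1→City: bottleneck 8, flow now 14.
No augmenting path remains; maximum flow = 14.
In the residual graph, reachable from Plant: {Plant, Bus2, Sub1, Bus3}.
Min-cut edges: Plant→City (2), Bus2→City (4), Sub1→City (8); capacity 2 + 4 + 8 = 14.
This cut is saturated, so no flow can exceed 14.

14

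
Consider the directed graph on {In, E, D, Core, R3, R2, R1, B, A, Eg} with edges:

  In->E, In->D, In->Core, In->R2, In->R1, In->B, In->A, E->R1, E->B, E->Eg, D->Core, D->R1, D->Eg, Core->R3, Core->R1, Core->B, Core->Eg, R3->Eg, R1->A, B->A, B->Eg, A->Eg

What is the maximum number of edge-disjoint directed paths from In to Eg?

Assign every edge capacity 1; by Menger, the answer equals the max flow.
Path In→E→Eg (+1); total 1.
Path In→D→Eg (+1); total 2.
Path In→Core→Eg (+1); total 3.
Path In→B→Eg (+1); total 4.
Path In→A→Eg (+1); total 5.
No residual In→Eg path; max flow = 5.
Certifying cut of size 5: {A→Eg, In→B, In→Core, In→D, In→E}.

5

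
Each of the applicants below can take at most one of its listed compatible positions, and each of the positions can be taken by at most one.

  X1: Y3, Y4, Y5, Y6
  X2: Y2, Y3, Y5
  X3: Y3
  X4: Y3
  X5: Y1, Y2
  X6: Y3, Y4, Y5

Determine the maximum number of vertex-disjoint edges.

Unit-capacity flow: source→left, listed edges, right→sink; max matching = max flow.
Augmenting path X1→Y3 (+1); matched 1.
Augmenting path X2→Y2 (+1); matched 2.
Augmenting path X5→Y1 (+1); matched 3.
Augmenting path X6→Y4 (+1); matched 4.
Augmenting path X3→Y3→X1→Y5 (+1); matched 5.
No augmenting path remains; maximum matching = 5.
König certificate: {X1, X2, X5, X6, Y3} is a vertex cover of size 5 (every listed pair touches it), so no matching can be larger.

5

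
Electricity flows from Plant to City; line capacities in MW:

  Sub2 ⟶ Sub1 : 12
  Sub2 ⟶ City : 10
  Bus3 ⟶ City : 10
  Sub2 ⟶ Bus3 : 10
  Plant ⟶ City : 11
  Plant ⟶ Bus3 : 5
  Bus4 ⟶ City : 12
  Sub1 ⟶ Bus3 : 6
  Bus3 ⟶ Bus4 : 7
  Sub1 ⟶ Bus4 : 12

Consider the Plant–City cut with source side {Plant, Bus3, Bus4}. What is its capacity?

33

Edges leaving {Plant, Bus3, Bus4}: Plant→City (11), Bus3→City (10), Bus4→City (12).
Cut capacity = 11 + 10 + 12 = 33.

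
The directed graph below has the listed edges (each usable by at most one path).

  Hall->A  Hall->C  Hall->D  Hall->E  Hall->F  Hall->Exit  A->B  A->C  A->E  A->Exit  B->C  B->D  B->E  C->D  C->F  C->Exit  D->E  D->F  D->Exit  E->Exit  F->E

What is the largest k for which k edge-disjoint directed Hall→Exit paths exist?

Assign every edge capacity 1; by Menger, the answer equals the max flow.
Path Hall→Exit (+1); total 1.
Path Hall→A→Exit (+1); total 2.
Path Hall→C→Exit (+1); total 3.
Path Hall→D→Exit (+1); total 4.
Path Hall→E→Exit (+1); total 5.
No residual Hall→Exit path; max flow = 5.
Certifying cut of size 5: {E→Exit, Hall→A, Hall→C, Hall→D, Hall→Exit}.

5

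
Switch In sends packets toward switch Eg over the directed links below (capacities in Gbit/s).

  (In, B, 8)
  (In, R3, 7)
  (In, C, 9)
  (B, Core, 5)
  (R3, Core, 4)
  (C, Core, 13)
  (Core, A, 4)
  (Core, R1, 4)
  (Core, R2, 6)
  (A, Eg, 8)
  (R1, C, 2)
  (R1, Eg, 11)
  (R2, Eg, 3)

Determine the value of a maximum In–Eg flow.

Augment In→B→Core→A→Eg: bottleneck 4, flow now 4.
Augment In→B→Core→R1→Eg: bottleneck 1, flow now 5.
Augment In→R3→Core→R1→Eg: bottleneck 3, flow now 8.
Augment In→R3→Core→R2→Eg: bottleneck 1, flow now 9.
Augment In→C→Core→R2→Eg: bottleneck 2, flow now 11.
No augmenting path remains; maximum flow = 11.
In the residual graph, reachable from In: {In, B, R3, C, Core, R2}.
Min-cut edges: Core→A (4), Core→R1 (4), R2→Eg (3); capacity 4 + 4 + 3 = 11.
This cut is saturated, so no flow can exceed 11.

11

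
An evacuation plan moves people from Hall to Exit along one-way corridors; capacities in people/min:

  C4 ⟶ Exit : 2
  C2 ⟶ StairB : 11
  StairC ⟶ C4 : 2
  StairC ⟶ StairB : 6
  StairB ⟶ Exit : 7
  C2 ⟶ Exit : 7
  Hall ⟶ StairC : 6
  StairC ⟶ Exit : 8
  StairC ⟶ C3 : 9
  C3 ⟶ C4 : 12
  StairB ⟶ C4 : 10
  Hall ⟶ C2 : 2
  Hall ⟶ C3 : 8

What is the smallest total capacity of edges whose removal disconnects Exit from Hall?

10

Augment Hall→StairC→Exit: bottleneck 6, flow now 6.
Augment Hall→C2→Exit: bottleneck 2, flow now 8.
Augment Hall→C3→C4→Exit: bottleneck 2, flow now 10.
No augmenting path remains; maximum flow = 10.
By max-flow min-cut, the minimum cut capacity equals the max flow.
In the residual graph, reachable from Hall: {Hall, C3, C4}.
Min-cut edges: Hall→StairC (6), Hall→C2 (2), C4→Exit (2); capacity 6 + 2 + 2 = 10.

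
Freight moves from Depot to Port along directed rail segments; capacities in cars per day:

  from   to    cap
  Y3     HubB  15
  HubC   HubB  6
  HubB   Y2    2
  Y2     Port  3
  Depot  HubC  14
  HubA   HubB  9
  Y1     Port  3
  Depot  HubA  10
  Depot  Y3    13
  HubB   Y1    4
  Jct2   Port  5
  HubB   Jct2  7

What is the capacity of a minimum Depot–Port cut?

Augment Depot→HubC→HubB→Y1→Port: bottleneck 3, flow now 3.
Augment Depot→HubC→HubB→Y2→Port: bottleneck 2, flow now 5.
Augment Depot→HubC→HubB→Jct2→Port: bottleneck 1, flow now 6.
Augment Depot→Y3→HubB→Jct2→Port: bottleneck 4, flow now 10.
No augmenting path remains; maximum flow = 10.
By max-flow min-cut, the minimum cut capacity equals the max flow.
In the residual graph, reachable from Depot: {Depot, HubC, Y3, HubA, HubB, Y1, Jct2}.
Min-cut edges: HubB→Y2 (2), Y1→Port (3), Jct2→Port (5); capacity 2 + 3 + 5 = 10.

10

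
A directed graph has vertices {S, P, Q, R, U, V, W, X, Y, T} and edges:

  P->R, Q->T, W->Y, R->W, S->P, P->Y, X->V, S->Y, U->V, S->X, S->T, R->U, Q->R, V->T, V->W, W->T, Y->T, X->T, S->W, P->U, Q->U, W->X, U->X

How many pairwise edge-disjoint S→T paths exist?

5

Assign every edge capacity 1; by Menger, the answer equals the max flow.
Path S→T (+1); total 1.
Path S→W→T (+1); total 2.
Path S→X→T (+1); total 3.
Path S→Y→T (+1); total 4.
Path S→P→U→V→T (+1); total 5.
No residual S→T path; max flow = 5.
Certifying cut of size 5: {S→P, S→T, S→W, S→X, S→Y}.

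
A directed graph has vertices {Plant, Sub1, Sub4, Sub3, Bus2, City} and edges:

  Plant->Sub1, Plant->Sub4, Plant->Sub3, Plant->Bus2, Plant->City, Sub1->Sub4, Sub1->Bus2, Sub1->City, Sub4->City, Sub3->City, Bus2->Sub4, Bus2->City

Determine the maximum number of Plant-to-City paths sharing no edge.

5

Assign every edge capacity 1; by Menger, the answer equals the max flow.
Path Plant→City (+1); total 1.
Path Plant→Sub1→City (+1); total 2.
Path Plant→Sub4→City (+1); total 3.
Path Plant→Sub3→City (+1); total 4.
Path Plant→Bus2→City (+1); total 5.
No residual Plant→City path; max flow = 5.
Certifying cut of size 5: {Plant→Bus2, Plant→City, Plant→Sub1, Plant→Sub3, Plant→Sub4}.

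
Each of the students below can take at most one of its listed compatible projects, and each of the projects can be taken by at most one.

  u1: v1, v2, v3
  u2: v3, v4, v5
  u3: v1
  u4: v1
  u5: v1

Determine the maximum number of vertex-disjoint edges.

3

Unit-capacity flow: source→left, listed edges, right→sink; max matching = max flow.
Augmenting path u1→v1 (+1); matched 1.
Augmenting path u2→v3 (+1); matched 2.
Augmenting path u3→v1→u1→v2 (+1); matched 3.
No augmenting path remains; maximum matching = 3.
König certificate: {u1, u2, v1} is a vertex cover of size 3 (every listed pair touches it), so no matching can be larger.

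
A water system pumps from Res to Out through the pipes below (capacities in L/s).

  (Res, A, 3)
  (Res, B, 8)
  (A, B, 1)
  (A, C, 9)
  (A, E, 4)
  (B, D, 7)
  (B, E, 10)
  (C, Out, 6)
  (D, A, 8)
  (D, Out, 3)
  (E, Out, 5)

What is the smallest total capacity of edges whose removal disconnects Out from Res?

Augment Res→A→C→Out: bottleneck 3, flow now 3.
Augment Res→B→D→Out: bottleneck 3, flow now 6.
Augment Res→B→E→Out: bottleneck 5, flow now 11.
No augmenting path remains; maximum flow = 11.
By max-flow min-cut, the minimum cut capacity equals the max flow.
In the residual graph, reachable from Res: {Res}.
Min-cut edges: Res→A (3), Res→B (8); capacity 3 + 8 = 11.

11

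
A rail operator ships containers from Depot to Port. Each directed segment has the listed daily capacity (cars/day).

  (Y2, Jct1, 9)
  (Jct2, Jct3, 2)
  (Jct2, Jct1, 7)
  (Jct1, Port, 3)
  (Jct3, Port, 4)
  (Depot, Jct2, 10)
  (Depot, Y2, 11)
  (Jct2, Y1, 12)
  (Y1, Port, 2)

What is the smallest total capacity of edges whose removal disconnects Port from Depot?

Augment Depot→Y2→Jct1→Port: bottleneck 3, flow now 3.
Augment Depot→Jct2→Jct3→Port: bottleneck 2, flow now 5.
Augment Depot→Jct2→Y1→Port: bottleneck 2, flow now 7.
No augmenting path remains; maximum flow = 7.
By max-flow min-cut, the minimum cut capacity equals the max flow.
In the residual graph, reachable from Depot: {Depot, Y2, Jct2, Jct1, Y1}.
Min-cut edges: Jct2→Jct3 (2), Jct1→Port (3), Y1→Port (2); capacity 2 + 3 + 2 = 7.

7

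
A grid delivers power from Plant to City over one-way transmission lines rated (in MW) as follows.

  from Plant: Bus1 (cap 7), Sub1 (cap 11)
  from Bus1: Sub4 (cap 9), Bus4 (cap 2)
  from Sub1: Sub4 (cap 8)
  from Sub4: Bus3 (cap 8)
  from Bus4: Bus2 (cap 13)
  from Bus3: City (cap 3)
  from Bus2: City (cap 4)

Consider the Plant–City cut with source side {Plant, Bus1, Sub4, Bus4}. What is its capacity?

32

Edges leaving {Plant, Bus1, Sub4, Bus4}: Plant→Sub1 (11), Sub4→Bus3 (8), Bus4→Bus2 (13).
Cut capacity = 11 + 8 + 13 = 32.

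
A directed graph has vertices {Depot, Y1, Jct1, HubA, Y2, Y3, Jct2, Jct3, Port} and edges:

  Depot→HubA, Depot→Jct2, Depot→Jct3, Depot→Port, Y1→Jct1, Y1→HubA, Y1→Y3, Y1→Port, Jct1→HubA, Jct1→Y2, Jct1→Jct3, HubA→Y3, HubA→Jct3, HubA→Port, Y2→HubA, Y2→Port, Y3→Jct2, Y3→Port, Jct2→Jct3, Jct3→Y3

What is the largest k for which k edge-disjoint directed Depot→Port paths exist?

Assign every edge capacity 1; by Menger, the answer equals the max flow.
Path Depot→Port (+1); total 1.
Path Depot→HubA→Port (+1); total 2.
Path Depot→Jct3→Y3→Port (+1); total 3.
No residual Depot→Port path; max flow = 3.
Certifying cut of size 3: {Depot→HubA, Depot→Port, Jct3→Y3}.

3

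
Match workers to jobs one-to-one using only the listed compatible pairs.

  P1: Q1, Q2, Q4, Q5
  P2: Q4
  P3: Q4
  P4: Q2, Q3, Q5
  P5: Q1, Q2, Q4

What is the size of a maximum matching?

4

Unit-capacity flow: source→left, listed edges, right→sink; max matching = max flow.
Augmenting path P1→Q1 (+1); matched 1.
Augmenting path P2→Q4 (+1); matched 2.
Augmenting path P4→Q2 (+1); matched 3.
Augmenting path P5→Q1→P1→Q5 (+1); matched 4.
No augmenting path remains; maximum matching = 4.
König certificate: {P1, P4, P5, Q4} is a vertex cover of size 4 (every listed pair touches it), so no matching can be larger.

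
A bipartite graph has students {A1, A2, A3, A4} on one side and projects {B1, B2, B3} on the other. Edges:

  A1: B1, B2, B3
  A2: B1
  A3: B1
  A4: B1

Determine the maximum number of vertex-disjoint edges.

Unit-capacity flow: source→left, listed edges, right→sink; max matching = max flow.
Augmenting path A1→B1 (+1); matched 1.
Augmenting path A2→B1→A1→B2 (+1); matched 2.
No augmenting path remains; maximum matching = 2.
König certificate: {A1, B1} is a vertex cover of size 2 (every listed pair touches it), so no matching can be larger.

2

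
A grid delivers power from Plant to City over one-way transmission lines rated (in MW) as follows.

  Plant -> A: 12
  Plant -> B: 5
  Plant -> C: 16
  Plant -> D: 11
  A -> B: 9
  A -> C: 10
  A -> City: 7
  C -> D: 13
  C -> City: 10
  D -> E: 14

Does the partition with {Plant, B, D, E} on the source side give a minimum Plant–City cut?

Given cut capacity: 12 + 16 = 28.
Augment Plant→A→City: bottleneck 7, flow now 7.
Augment Plant→C→City: bottleneck 10, flow now 17.
No augmenting path remains; maximum flow = 17.
In the residual graph, reachable from Plant: {Plant, A, B, C, D, E}.
Min-cut edges: A→City (7), C→City (10); capacity 7 + 10 = 17.
Cut capacity 28 exceeds the max flow 17, so it is not minimum.

No — its capacity is 28, but the minimum cut has capacity 17.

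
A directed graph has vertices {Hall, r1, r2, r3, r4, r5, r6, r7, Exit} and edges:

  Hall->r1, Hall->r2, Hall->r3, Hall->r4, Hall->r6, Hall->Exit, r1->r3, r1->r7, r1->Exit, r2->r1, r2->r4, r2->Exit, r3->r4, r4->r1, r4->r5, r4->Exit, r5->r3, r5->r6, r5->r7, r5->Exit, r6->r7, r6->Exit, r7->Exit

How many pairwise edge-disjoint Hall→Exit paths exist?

Assign every edge capacity 1; by Menger, the answer equals the max flow.
Path Hall→Exit (+1); total 1.
Path Hall→r1→Exit (+1); total 2.
Path Hall→r2→Exit (+1); total 3.
Path Hall→r4→Exit (+1); total 4.
Path Hall→r6→Exit (+1); total 5.
Path Hall→r3→r4→r5→Exit (+1); total 6.
No residual Hall→Exit path; max flow = 6.
Certifying cut of size 6: {Hall→Exit, Hall→r1, Hall→r2, Hall→r3, Hall→r4, Hall→r6}.

6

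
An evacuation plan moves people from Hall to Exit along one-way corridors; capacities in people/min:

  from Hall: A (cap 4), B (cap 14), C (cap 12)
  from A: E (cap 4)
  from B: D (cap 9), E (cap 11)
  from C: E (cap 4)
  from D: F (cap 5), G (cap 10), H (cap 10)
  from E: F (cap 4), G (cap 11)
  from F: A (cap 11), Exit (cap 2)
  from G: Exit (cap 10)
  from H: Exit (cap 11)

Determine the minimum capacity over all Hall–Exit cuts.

Augment Hall→A→E→F→Exit: bottleneck 2, flow now 2.
Augment Hall→A→E→G→Exit: bottleneck 2, flow now 4.
Augment Hall→B→D→G→Exit: bottleneck 8, flow now 12.
Augment Hall→B→D→H→Exit: bottleneck 1, flow now 13.
Augment Hall→B→E→G→D→H→Exit: bottleneck 5, flow now 18. (uses reverse residual edge)
Augment Hall→C→E→G→D→H→Exit: bottleneck 3, flow now 21. (uses reverse residual edge)
No augmenting path remains; maximum flow = 21.
By max-flow min-cut, the minimum cut capacity equals the max flow.
In the residual graph, reachable from Hall: {Hall, A, B, C, E, F, G}.
Min-cut edges: B→D (9), F→Exit (2), G→Exit (10); capacity 9 + 2 + 10 = 21.

21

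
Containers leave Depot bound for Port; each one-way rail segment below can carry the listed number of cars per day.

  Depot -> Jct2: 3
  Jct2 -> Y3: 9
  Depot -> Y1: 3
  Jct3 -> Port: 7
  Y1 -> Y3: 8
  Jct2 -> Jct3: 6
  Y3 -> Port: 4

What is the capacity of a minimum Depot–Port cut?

6

Augment Depot→Jct2→Y3→Port: bottleneck 3, flow now 3.
Augment Depot→Y1→Y3→Port: bottleneck 1, flow now 4.
Augment Depot→Y1→Y3→Jct2→Jct3→Port: bottleneck 2, flow now 6. (uses reverse residual edge)
No augmenting path remains; maximum flow = 6.
By max-flow min-cut, the minimum cut capacity equals the max flow.
In the residual graph, reachable from Depot: {Depot}.
Min-cut edges: Depot→Jct2 (3), Depot→Y1 (3); capacity 3 + 3 = 6.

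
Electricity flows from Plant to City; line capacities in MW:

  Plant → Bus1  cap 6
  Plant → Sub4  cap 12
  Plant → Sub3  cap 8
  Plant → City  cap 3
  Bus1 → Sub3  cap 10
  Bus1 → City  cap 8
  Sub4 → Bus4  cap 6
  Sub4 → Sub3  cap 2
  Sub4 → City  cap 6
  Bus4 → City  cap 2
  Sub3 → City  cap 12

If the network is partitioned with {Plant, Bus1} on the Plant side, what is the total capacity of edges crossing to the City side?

Edges leaving {Plant, Bus1}: Plant→Sub4 (12), Plant→Sub3 (8), Plant→City (3), Bus1→Sub3 (10), Bus1→City (8).
Cut capacity = 12 + 8 + 3 + 10 + 8 = 41.

41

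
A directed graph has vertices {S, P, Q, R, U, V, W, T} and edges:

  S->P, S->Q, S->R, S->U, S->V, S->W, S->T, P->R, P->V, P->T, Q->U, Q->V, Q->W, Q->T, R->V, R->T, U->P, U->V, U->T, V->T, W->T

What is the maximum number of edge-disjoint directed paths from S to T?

7

Assign every edge capacity 1; by Menger, the answer equals the max flow.
Path S→T (+1); total 1.
Path S→P→T (+1); total 2.
Path S→Q→T (+1); total 3.
Path S→R→T (+1); total 4.
Path S→U→T (+1); total 5.
Path S→V→T (+1); total 6.
Path S→W→T (+1); total 7.
No residual S→T path; max flow = 7.
Certifying cut of size 7: {S→P, S→Q, S→R, S→T, S→U, S→V, S→W}.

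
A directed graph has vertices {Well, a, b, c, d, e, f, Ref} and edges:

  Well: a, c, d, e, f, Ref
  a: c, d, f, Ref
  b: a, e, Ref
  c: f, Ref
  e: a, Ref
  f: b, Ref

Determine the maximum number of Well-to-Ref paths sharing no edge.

5

Assign every edge capacity 1; by Menger, the answer equals the max flow.
Path Well→Ref (+1); total 1.
Path Well→a→Ref (+1); total 2.
Path Well→c→Ref (+1); total 3.
Path Well→e→Ref (+1); total 4.
Path Well→f→Ref (+1); total 5.
No residual Well→Ref path; max flow = 5.
Certifying cut of size 5: {Well→Ref, Well→a, Well→c, Well→e, Well→f}.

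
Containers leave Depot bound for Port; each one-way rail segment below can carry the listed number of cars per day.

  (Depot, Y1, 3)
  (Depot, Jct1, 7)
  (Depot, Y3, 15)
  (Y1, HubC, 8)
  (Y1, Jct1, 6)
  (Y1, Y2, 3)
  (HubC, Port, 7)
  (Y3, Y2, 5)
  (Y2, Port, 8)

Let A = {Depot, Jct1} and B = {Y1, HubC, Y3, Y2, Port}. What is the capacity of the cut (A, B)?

18

Edges leaving {Depot, Jct1}: Depot→Y1 (3), Depot→Y3 (15).
Cut capacity = 3 + 15 = 18.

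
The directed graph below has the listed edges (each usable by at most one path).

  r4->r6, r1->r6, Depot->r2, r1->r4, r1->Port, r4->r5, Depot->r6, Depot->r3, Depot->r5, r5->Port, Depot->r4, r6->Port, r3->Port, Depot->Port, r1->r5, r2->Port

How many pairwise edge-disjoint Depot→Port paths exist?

Assign every edge capacity 1; by Menger, the answer equals the max flow.
Path Depot→Port (+1); total 1.
Path Depot→r2→Port (+1); total 2.
Path Depot→r3→Port (+1); total 3.
Path Depot→r5→Port (+1); total 4.
Path Depot→r6→Port (+1); total 5.
No residual Depot→Port path; max flow = 5.
Certifying cut of size 5: {Depot→Port, Depot→r2, Depot→r3, r5→Port, r6→Port}.

5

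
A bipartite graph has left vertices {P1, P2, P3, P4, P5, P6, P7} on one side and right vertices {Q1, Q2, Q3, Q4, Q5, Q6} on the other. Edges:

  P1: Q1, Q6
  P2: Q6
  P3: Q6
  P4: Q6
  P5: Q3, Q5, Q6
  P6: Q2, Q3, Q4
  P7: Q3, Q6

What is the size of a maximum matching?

5

Unit-capacity flow: source→left, listed edges, right→sink; max matching = max flow.
Augmenting path P1→Q1 (+1); matched 1.
Augmenting path P2→Q6 (+1); matched 2.
Augmenting path P5→Q3 (+1); matched 3.
Augmenting path P6→Q2 (+1); matched 4.
Augmenting path P7→Q3→P5→Q5 (+1); matched 5.
No augmenting path remains; maximum matching = 5.
König certificate: {P1, P5, P6, P7, Q6} is a vertex cover of size 5 (every listed pair touches it), so no matching can be larger.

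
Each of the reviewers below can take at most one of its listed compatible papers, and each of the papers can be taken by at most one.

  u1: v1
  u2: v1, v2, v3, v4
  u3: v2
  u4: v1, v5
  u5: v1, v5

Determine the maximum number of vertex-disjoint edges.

4

Unit-capacity flow: source→left, listed edges, right→sink; max matching = max flow.
Augmenting path u1→v1 (+1); matched 1.
Augmenting path u2→v2 (+1); matched 2.
Augmenting path u4→v5 (+1); matched 3.
Augmenting path u3→v2→u2→v3 (+1); matched 4.
No augmenting path remains; maximum matching = 4.
König certificate: {u2, u3, v1, v5} is a vertex cover of size 4 (every listed pair touches it), so no matching can be larger.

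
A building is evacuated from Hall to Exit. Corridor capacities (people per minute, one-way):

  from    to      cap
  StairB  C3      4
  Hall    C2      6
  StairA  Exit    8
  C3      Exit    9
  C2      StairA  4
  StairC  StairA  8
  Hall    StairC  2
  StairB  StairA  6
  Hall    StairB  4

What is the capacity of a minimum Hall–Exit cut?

10

Augment Hall→StairB→C3→Exit: bottleneck 4, flow now 4.
Augment Hall→C2→StairA→Exit: bottleneck 4, flow now 8.
Augment Hall→StairC→StairA→Exit: bottleneck 2, flow now 10.
No augmenting path remains; maximum flow = 10.
By max-flow min-cut, the minimum cut capacity equals the max flow.
In the residual graph, reachable from Hall: {Hall, C2}.
Min-cut edges: Hall→StairB (4), Hall→StairC (2), C2→StairA (4); capacity 4 + 2 + 4 = 10.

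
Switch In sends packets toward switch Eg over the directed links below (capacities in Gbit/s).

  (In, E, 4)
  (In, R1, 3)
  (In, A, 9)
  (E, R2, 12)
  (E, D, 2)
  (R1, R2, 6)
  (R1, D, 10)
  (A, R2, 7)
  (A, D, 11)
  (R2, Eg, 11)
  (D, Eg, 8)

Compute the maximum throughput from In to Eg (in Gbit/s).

Augment In→E→R2→Eg: bottleneck 4, flow now 4.
Augment In→R1→R2→Eg: bottleneck 3, flow now 7.
Augment In→A→R2→Eg: bottleneck 4, flow now 11.
Augment In→A→D→Eg: bottleneck 5, flow now 16.
No augmenting path remains; maximum flow = 16.
In the residual graph, reachable from In: {In}.
Min-cut edges: In→E (4), In→R1 (3), In→A (9); capacity 4 + 3 + 9 = 16.
This cut is saturated, so no flow can exceed 16.

16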